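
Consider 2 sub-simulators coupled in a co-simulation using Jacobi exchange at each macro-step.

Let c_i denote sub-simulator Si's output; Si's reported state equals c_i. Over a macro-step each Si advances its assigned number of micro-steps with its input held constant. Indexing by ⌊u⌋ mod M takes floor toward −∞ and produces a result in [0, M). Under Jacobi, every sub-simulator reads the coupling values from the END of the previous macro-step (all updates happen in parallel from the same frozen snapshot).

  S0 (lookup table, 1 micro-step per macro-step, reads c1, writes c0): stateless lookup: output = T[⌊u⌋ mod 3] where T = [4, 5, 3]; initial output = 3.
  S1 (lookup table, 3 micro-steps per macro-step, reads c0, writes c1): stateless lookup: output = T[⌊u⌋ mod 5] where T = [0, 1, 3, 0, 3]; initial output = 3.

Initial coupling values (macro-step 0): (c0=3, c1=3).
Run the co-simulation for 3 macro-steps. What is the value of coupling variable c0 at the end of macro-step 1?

c0 at macro-step 1 = 4

macro 1: S0 reads c1=3 → after 1×micro: 4; S1 reads c0=3 → after 3×micro: 0 ⇒ (c0=4, c1=0)
macro 2: S0 reads c1=0 → after 1×micro: 4; S1 reads c0=4 → after 3×micro: 3 ⇒ (c0=4, c1=3)
macro 3: S0 reads c1=3 → after 1×micro: 4; S1 reads c0=4 → after 3×micro: 3 ⇒ (c0=4, c1=3)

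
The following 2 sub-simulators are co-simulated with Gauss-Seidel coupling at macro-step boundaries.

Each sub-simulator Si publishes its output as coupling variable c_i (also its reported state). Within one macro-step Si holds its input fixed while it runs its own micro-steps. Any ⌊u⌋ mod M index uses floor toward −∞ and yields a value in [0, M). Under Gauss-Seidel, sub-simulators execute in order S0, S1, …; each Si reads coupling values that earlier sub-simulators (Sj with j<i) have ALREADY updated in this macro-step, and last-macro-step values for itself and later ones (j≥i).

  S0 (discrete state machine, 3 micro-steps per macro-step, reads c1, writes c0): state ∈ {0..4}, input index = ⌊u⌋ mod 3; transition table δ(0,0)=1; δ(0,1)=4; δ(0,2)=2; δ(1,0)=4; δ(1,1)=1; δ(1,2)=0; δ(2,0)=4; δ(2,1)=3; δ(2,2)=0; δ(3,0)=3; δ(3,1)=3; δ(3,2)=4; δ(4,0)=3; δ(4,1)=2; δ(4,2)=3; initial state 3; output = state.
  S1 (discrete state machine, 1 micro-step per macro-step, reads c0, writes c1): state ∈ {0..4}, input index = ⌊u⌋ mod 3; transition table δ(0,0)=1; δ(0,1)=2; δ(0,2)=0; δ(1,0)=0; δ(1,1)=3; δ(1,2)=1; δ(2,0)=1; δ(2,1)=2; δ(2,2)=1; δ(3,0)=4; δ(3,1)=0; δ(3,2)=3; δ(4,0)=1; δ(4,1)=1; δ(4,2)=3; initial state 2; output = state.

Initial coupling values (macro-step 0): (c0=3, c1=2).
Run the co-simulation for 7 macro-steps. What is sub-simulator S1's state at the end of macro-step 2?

macro 1: S0 reads c1=2 → after 3×micro: 4; S1 reads c0=4 → after 1×micro: 2 ⇒ (c0=4, c1=2)
macro 2: S0 reads c1=2 → after 3×micro: 3; S1 reads c0=3 → after 1×micro: 1 ⇒ (c0=3, c1=1)
macro 3: S0 reads c1=1 → after 3×micro: 3; S1 reads c0=3 → after 1×micro: 0 ⇒ (c0=3, c1=0)
macro 4: S0 reads c1=0 → after 3×micro: 3; S1 reads c0=3 → after 1×micro: 1 ⇒ (c0=3, c1=1)
macro 5: S0 reads c1=1 → after 3×micro: 3; S1 reads c0=3 → after 1×micro: 0 ⇒ (c0=3, c1=0)
macro 6: S0 reads c1=0 → after 3×micro: 3; S1 reads c0=3 → after 1×micro: 1 ⇒ (c0=3, c1=1)
macro 7: S0 reads c1=1 → after 3×micro: 3; S1 reads c0=3 → after 1×micro: 0 ⇒ (c0=3, c1=0)

S1 state at macro-step 2 = 1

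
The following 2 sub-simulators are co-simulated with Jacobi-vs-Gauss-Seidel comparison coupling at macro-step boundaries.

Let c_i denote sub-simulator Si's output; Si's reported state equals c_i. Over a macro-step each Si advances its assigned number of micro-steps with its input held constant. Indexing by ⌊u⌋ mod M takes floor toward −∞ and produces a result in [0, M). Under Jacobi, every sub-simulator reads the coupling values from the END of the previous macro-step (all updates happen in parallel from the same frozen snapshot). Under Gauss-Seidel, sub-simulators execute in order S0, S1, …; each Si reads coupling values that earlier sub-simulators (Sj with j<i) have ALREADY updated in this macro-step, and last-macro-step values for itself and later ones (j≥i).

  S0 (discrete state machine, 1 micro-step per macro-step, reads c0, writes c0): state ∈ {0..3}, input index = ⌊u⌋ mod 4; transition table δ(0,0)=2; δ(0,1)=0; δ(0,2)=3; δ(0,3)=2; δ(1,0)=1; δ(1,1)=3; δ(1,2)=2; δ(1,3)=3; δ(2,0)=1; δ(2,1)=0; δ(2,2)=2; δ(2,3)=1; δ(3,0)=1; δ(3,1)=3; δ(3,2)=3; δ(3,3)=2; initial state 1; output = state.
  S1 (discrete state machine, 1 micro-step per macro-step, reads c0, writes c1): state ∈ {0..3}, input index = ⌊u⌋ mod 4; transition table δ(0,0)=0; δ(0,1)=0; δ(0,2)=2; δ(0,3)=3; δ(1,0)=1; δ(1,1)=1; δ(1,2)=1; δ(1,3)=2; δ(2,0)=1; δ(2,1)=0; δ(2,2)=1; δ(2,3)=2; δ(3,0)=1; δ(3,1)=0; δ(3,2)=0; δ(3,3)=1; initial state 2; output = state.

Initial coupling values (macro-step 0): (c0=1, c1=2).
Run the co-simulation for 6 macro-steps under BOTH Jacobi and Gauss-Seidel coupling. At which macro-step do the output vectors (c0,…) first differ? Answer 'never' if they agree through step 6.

first divergence at macro-step: 1

[Jacobi] macro 1: S0 reads c0=1 → after 1×micro: 3; S1 reads c0=1 → after 1×micro: 0 ⇒ (c0=3, c1=0)
[Jacobi] macro 2: S0 reads c0=3 → after 1×micro: 2; S1 reads c0=3 → after 1×micro: 3 ⇒ (c0=2, c1=3)
[Jacobi] macro 3: S0 reads c0=2 → after 1×micro: 2; S1 reads c0=2 → after 1×micro: 0 ⇒ (c0=2, c1=0)
[Jacobi] macro 4: S0 reads c0=2 → after 1×micro: 2; S1 reads c0=2 → after 1×micro: 2 ⇒ (c0=2, c1=2)
[Jacobi] macro 5: S0 reads c0=2 → after 1×micro: 2; S1 reads c0=2 → after 1×micro: 1 ⇒ (c0=2, c1=1)
[Jacobi] macro 6: S0 reads c0=2 → after 1×micro: 2; S1 reads c0=2 → after 1×micro: 1 ⇒ (c0=2, c1=1)
[Gauss-Seidel] macro 1: S0 reads c0=1 → after 1×micro: 3; S1 reads c0=3 → after 1×micro: 2 ⇒ (c0=3, c1=2)
[Gauss-Seidel] macro 2: S0 reads c0=3 → after 1×micro: 2; S1 reads c0=2 → after 1×micro: 1 ⇒ (c0=2, c1=1)
[Gauss-Seidel] macro 3: S0 reads c0=2 → after 1×micro: 2; S1 reads c0=2 → after 1×micro: 1 ⇒ (c0=2, c1=1)
[Gauss-Seidel] macro 4: S0 reads c0=2 → after 1×micro: 2; S1 reads c0=2 → after 1×micro: 1 ⇒ (c0=2, c1=1)
[Gauss-Seidel] macro 5: S0 reads c0=2 → after 1×micro: 2; S1 reads c0=2 → after 1×micro: 1 ⇒ (c0=2, c1=1)
[Gauss-Seidel] macro 6: S0 reads c0=2 → after 1×micro: 2; S1 reads c0=2 → after 1×micro: 1 ⇒ (c0=2, c1=1)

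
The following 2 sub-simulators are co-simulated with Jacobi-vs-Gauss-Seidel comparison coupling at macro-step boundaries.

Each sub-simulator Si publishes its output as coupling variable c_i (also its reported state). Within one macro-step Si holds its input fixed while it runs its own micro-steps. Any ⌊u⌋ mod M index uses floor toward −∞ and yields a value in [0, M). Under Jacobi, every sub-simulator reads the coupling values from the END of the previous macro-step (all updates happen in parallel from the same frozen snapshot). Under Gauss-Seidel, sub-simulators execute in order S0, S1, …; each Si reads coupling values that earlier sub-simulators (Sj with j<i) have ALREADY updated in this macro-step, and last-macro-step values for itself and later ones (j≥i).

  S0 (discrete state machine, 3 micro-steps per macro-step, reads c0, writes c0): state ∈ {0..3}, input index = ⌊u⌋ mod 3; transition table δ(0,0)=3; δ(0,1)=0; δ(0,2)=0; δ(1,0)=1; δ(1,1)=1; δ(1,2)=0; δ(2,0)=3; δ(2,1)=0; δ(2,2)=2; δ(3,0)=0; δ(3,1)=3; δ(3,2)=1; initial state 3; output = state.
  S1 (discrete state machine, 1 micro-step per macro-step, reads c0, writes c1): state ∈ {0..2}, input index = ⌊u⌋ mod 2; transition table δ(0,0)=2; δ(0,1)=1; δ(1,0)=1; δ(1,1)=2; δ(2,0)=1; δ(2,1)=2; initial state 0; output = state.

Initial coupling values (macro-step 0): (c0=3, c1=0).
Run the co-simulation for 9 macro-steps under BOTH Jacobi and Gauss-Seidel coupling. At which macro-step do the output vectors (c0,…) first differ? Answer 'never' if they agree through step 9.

[Jacobi] macro 1: S0 reads c0=3 → after 3×micro: 0; S1 reads c0=3 → after 1×micro: 1 ⇒ (c0=0, c1=1)
[Jacobi] macro 2: S0 reads c0=0 → after 3×micro: 3; S1 reads c0=0 → after 1×micro: 1 ⇒ (c0=3, c1=1)
[Jacobi] macro 3: S0 reads c0=3 → after 3×micro: 0; S1 reads c0=3 → after 1×micro: 2 ⇒ (c0=0, c1=2)
[Jacobi] macro 4: S0 reads c0=0 → after 3×micro: 3; S1 reads c0=0 → after 1×micro: 1 ⇒ (c0=3, c1=1)
[Jacobi] macro 5: S0 reads c0=3 → after 3×micro: 0; S1 reads c0=3 → after 1×micro: 2 ⇒ (c0=0, c1=2)
[Jacobi] macro 6: S0 reads c0=0 → after 3×micro: 3; S1 reads c0=0 → after 1×micro: 1 ⇒ (c0=3, c1=1)
[Jacobi] macro 7: S0 reads c0=3 → after 3×micro: 0; S1 reads c0=3 → after 1×micro: 2 ⇒ (c0=0, c1=2)
[Jacobi] macro 8: S0 reads c0=0 → after 3×micro: 3; S1 reads c0=0 → after 1×micro: 1 ⇒ (c0=3, c1=1)
[Jacobi] macro 9: S0 reads c0=3 → after 3×micro: 0; S1 reads c0=3 → after 1×micro: 2 ⇒ (c0=0, c1=2)
[Gauss-Seidel] macro 1: S0 reads c0=3 → after 3×micro: 0; S1 reads c0=0 → after 1×micro: 2 ⇒ (c0=0, c1=2)
[Gauss-Seidel] macro 2: S0 reads c0=0 → after 3×micro: 3; S1 reads c0=3 → after 1×micro: 2 ⇒ (c0=3, c1=2)
[Gauss-Seidel] macro 3: S0 reads c0=3 → after 3×micro: 0; S1 reads c0=0 → after 1×micro: 1 ⇒ (c0=0, c1=1)
[Gauss-Seidel] macro 4: S0 reads c0=0 → after 3×micro: 3; S1 reads c0=3 → after 1×micro: 2 ⇒ (c0=3, c1=2)
[Gauss-Seidel] macro 5: S0 reads c0=3 → after 3×micro: 0; S1 reads c0=0 → after 1×micro: 1 ⇒ (c0=0, c1=1)
[Gauss-Seidel] macro 6: S0 reads c0=0 → after 3×micro: 3; S1 reads c0=3 → after 1×micro: 2 ⇒ (c0=3, c1=2)
[Gauss-Seidel] macro 7: S0 reads c0=3 → after 3×micro: 0; S1 reads c0=0 → after 1×micro: 1 ⇒ (c0=0, c1=1)
[Gauss-Seidel] macro 8: S0 reads c0=0 → after 3×micro: 3; S1 reads c0=3 → after 1×micro: 2 ⇒ (c0=3, c1=2)
[Gauss-Seidel] macro 9: S0 reads c0=3 → after 3×micro: 0; S1 reads c0=0 → after 1×micro: 1 ⇒ (c0=0, c1=1)

first divergence at macro-step: 1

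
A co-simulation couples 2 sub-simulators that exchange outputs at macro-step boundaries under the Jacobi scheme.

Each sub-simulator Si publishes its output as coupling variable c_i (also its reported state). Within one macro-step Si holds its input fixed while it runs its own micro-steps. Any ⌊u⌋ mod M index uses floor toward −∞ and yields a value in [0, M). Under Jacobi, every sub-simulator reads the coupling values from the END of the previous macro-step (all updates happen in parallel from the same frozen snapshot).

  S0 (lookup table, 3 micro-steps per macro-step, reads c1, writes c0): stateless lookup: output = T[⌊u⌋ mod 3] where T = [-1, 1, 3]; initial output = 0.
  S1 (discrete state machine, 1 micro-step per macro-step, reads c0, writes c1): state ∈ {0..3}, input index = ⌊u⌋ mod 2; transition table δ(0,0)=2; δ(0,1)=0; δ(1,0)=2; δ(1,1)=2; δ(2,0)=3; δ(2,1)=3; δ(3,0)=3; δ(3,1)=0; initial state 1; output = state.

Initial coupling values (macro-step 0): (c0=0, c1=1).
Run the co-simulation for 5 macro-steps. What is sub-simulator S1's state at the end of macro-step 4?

S1 state at macro-step 4 = 0

macro 1: S0 reads c1=1 → after 3×micro: 1; S1 reads c0=0 → after 1×micro: 2 ⇒ (c0=1, c1=2)
macro 2: S0 reads c1=2 → after 3×micro: 3; S1 reads c0=1 → after 1×micro: 3 ⇒ (c0=3, c1=3)
macro 3: S0 reads c1=3 → after 3×micro: -1; S1 reads c0=3 → after 1×micro: 0 ⇒ (c0=-1, c1=0)
macro 4: S0 reads c1=0 → after 3×micro: -1; S1 reads c0=-1 → after 1×micro: 0 ⇒ (c0=-1, c1=0)
macro 5: S0 reads c1=0 → after 3×micro: -1; S1 reads c0=-1 → after 1×micro: 0 ⇒ (c0=-1, c1=0)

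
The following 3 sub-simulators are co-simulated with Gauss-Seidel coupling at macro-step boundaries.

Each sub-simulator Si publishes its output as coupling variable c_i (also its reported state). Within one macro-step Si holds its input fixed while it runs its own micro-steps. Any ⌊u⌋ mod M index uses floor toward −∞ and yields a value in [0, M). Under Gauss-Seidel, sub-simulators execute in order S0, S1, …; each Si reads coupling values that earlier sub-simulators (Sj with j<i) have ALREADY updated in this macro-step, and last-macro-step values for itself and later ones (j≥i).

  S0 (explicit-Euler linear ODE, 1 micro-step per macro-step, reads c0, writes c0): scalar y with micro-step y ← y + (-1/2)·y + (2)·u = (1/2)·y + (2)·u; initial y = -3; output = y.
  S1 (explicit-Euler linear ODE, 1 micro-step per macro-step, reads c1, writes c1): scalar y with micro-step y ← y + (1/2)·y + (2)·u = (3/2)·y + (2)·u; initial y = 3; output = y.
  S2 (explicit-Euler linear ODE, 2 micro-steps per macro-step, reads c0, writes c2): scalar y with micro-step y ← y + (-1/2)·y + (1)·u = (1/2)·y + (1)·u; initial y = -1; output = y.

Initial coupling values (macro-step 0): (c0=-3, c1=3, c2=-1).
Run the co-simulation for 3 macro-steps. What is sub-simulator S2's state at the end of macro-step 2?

macro 1: S0 reads c0=-3 → after 1×micro: -15/2; S1 reads c1=3 → after 1×micro: 21/2; S2 reads c0=-15/2 → after 2×micro: -23/2 ⇒ (c0=-15/2, c1=21/2, c2=-23/2)
macro 2: S0 reads c0=-15/2 → after 1×micro: -75/4; S1 reads c1=21/2 → after 1×micro: 147/4; S2 reads c0=-75/4 → after 2×micro: -31 ⇒ (c0=-75/4, c1=147/4, c2=-31)
macro 3: S0 reads c0=-75/4 → after 1×micro: -375/8; S1 reads c1=147/4 → after 1×micro: 1029/8; S2 reads c0=-375/8 → after 2×micro: -1249/16 ⇒ (c0=-375/8, c1=1029/8, c2=-1249/16)

S2 state at macro-step 2 = -31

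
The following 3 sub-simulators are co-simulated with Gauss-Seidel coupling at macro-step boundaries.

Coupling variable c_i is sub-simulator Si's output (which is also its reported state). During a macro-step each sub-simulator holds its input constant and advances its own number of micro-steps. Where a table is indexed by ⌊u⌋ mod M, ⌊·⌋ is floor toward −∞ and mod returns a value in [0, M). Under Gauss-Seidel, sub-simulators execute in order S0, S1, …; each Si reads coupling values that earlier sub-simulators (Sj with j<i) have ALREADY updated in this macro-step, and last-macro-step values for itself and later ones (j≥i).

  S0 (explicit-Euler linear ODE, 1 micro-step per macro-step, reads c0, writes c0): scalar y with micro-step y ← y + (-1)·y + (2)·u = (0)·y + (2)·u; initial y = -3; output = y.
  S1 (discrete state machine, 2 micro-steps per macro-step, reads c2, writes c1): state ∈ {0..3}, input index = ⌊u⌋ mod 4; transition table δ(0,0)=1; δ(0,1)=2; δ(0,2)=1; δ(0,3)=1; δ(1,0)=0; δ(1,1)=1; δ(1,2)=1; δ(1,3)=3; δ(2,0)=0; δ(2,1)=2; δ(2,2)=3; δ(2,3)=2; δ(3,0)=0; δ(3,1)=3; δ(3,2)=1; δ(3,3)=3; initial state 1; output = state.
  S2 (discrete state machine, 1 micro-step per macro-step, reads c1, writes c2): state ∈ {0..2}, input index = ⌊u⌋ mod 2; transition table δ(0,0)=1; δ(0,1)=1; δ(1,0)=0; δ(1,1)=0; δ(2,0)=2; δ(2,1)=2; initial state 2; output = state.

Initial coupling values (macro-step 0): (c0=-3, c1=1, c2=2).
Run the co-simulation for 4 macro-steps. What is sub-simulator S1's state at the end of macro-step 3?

S1 state at macro-step 3 = 1

macro 1: S0 reads c0=-3 → after 1×micro: -6; S1 reads c2=2 → after 2×micro: 1; S2 reads c1=1 → after 1×micro: 2 ⇒ (c0=-6, c1=1, c2=2)
macro 2: S0 reads c0=-6 → after 1×micro: -12; S1 reads c2=2 → after 2×micro: 1; S2 reads c1=1 → after 1×micro: 2 ⇒ (c0=-12, c1=1, c2=2)
macro 3: S0 reads c0=-12 → after 1×micro: -24; S1 reads c2=2 → after 2×micro: 1; S2 reads c1=1 → after 1×micro: 2 ⇒ (c0=-24, c1=1, c2=2)
macro 4: S0 reads c0=-24 → after 1×micro: -48; S1 reads c2=2 → after 2×micro: 1; S2 reads c1=1 → after 1×micro: 2 ⇒ (c0=-48, c1=1, c2=2)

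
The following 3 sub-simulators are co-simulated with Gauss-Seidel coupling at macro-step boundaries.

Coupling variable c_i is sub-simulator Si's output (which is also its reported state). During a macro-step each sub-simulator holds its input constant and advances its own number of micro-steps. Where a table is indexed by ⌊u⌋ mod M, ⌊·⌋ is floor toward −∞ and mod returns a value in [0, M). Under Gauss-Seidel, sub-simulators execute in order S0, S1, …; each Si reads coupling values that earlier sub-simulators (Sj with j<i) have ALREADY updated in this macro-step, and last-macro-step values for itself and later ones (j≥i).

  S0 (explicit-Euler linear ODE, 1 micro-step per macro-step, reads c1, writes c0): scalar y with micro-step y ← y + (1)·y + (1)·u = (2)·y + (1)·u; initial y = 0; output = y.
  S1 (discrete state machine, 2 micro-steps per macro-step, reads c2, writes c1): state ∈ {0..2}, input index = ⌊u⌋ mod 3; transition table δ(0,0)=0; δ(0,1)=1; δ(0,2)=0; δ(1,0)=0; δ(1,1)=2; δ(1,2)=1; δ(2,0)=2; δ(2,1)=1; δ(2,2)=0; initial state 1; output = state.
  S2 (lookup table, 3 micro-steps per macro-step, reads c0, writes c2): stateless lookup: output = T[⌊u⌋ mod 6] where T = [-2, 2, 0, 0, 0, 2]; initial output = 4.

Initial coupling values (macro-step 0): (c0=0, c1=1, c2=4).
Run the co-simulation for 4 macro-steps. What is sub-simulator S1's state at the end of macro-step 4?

macro 1: S0 reads c1=1 → after 1×micro: 1; S1 reads c2=4 → after 2×micro: 1; S2 reads c0=1 → after 3×micro: 2 ⇒ (c0=1, c1=1, c2=2)
macro 2: S0 reads c1=1 → after 1×micro: 3; S1 reads c2=2 → after 2×micro: 1; S2 reads c0=3 → after 3×micro: 0 ⇒ (c0=3, c1=1, c2=0)
macro 3: S0 reads c1=1 → after 1×micro: 7; S1 reads c2=0 → after 2×micro: 0; S2 reads c0=7 → after 3×micro: 2 ⇒ (c0=7, c1=0, c2=2)
macro 4: S0 reads c1=0 → after 1×micro: 14; S1 reads c2=2 → after 2×micro: 0; S2 reads c0=14 → after 3×micro: 0 ⇒ (c0=14, c1=0, c2=0)

S1 state at macro-step 4 = 0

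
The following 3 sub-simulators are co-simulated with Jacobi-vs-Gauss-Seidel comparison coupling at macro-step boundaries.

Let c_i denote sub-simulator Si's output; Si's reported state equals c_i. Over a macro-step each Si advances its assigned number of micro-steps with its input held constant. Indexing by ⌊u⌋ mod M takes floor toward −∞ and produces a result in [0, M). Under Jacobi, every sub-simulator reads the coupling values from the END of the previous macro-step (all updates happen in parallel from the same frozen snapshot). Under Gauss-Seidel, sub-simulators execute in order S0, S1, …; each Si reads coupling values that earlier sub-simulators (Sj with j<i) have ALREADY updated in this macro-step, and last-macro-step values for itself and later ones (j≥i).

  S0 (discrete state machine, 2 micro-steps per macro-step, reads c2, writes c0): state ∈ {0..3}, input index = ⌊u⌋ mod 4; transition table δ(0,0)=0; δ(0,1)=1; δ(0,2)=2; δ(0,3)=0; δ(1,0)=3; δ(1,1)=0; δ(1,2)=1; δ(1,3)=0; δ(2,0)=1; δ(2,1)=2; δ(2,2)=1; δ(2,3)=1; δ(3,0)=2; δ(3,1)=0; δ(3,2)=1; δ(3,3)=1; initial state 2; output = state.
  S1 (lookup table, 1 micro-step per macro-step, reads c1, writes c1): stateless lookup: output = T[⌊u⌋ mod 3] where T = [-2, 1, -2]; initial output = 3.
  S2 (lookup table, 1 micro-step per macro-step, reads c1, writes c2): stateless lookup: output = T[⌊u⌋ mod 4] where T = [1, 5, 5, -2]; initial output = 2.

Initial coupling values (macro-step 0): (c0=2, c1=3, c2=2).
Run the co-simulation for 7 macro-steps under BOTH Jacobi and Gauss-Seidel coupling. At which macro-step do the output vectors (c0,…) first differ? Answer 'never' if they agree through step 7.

first divergence at macro-step: 1

[Jacobi] macro 1: S0 reads c2=2 → after 2×micro: 1; S1 reads c1=3 → after 1×micro: -2; S2 reads c1=3 → after 1×micro: -2 ⇒ (c0=1, c1=-2, c2=-2)
[Jacobi] macro 2: S0 reads c2=-2 → after 2×micro: 1; S1 reads c1=-2 → after 1×micro: 1; S2 reads c1=-2 → after 1×micro: 5 ⇒ (c0=1, c1=1, c2=5)
[Jacobi] macro 3: S0 reads c2=5 → after 2×micro: 1; S1 reads c1=1 → after 1×micro: 1; S2 reads c1=1 → after 1×micro: 5 ⇒ (c0=1, c1=1, c2=5)
[Jacobi] macro 4: S0 reads c2=5 → after 2×micro: 1; S1 reads c1=1 → after 1×micro: 1; S2 reads c1=1 → after 1×micro: 5 ⇒ (c0=1, c1=1, c2=5)
[Jacobi] macro 5: S0 reads c2=5 → after 2×micro: 1; S1 reads c1=1 → after 1×micro: 1; S2 reads c1=1 → after 1×micro: 5 ⇒ (c0=1, c1=1, c2=5)
[Jacobi] macro 6: S0 reads c2=5 → after 2×micro: 1; S1 reads c1=1 → after 1×micro: 1; S2 reads c1=1 → after 1×micro: 5 ⇒ (c0=1, c1=1, c2=5)
[Jacobi] macro 7: S0 reads c2=5 → after 2×micro: 1; S1 reads c1=1 → after 1×micro: 1; S2 reads c1=1 → after 1×micro: 5 ⇒ (c0=1, c1=1, c2=5)
[Gauss-Seidel] macro 1: S0 reads c2=2 → after 2×micro: 1; S1 reads c1=3 → after 1×micro: -2; S2 reads c1=-2 → after 1×micro: 5 ⇒ (c0=1, c1=-2, c2=5)
[Gauss-Seidel] macro 2: S0 reads c2=5 → after 2×micro: 1; S1 reads c1=-2 → after 1×micro: 1; S2 reads c1=1 → after 1×micro: 5 ⇒ (c0=1, c1=1, c2=5)
[Gauss-Seidel] macro 3: S0 reads c2=5 → after 2×micro: 1; S1 reads c1=1 → after 1×micro: 1; S2 reads c1=1 → after 1×micro: 5 ⇒ (c0=1, c1=1, c2=5)
[Gauss-Seidel] macro 4: S0 reads c2=5 → after 2×micro: 1; S1 reads c1=1 → after 1×micro: 1; S2 reads c1=1 → after 1×micro: 5 ⇒ (c0=1, c1=1, c2=5)
[Gauss-Seidel] macro 5: S0 reads c2=5 → after 2×micro: 1; S1 reads c1=1 → after 1×micro: 1; S2 reads c1=1 → after 1×micro: 5 ⇒ (c0=1, c1=1, c2=5)
[Gauss-Seidel] macro 6: S0 reads c2=5 → after 2×micro: 1; S1 reads c1=1 → after 1×micro: 1; S2 reads c1=1 → after 1×micro: 5 ⇒ (c0=1, c1=1, c2=5)
[Gauss-Seidel] macro 7: S0 reads c2=5 → after 2×micro: 1; S1 reads c1=1 → after 1×micro: 1; S2 reads c1=1 → after 1×micro: 5 ⇒ (c0=1, c1=1, c2=5)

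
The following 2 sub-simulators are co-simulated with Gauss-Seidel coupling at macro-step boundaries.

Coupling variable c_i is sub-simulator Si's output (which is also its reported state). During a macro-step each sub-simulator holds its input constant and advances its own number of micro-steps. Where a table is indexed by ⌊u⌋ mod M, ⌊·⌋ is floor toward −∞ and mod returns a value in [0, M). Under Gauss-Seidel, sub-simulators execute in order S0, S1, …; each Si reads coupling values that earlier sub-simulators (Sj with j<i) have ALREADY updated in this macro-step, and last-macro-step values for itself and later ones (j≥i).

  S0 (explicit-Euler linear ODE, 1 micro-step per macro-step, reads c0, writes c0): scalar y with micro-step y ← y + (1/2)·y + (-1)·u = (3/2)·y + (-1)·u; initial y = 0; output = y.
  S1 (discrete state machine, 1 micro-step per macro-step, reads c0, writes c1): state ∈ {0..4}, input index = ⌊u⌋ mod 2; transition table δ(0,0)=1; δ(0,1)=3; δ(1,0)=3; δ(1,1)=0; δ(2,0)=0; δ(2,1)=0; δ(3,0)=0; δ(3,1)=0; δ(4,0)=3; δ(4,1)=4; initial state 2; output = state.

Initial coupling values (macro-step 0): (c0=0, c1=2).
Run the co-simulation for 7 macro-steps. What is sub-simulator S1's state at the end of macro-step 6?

S1 state at macro-step 6 = 3

macro 1: S0 reads c0=0 → after 1×micro: 0; S1 reads c0=0 → after 1×micro: 0 ⇒ (c0=0, c1=0)
macro 2: S0 reads c0=0 → after 1×micro: 0; S1 reads c0=0 → after 1×micro: 1 ⇒ (c0=0, c1=1)
macro 3: S0 reads c0=0 → after 1×micro: 0; S1 reads c0=0 → after 1×micro: 3 ⇒ (c0=0, c1=3)
macro 4: S0 reads c0=0 → after 1×micro: 0; S1 reads c0=0 → after 1×micro: 0 ⇒ (c0=0, c1=0)
macro 5: S0 reads c0=0 → after 1×micro: 0; S1 reads c0=0 → after 1×micro: 1 ⇒ (c0=0, c1=1)
macro 6: S0 reads c0=0 → after 1×micro: 0; S1 reads c0=0 → after 1×micro: 3 ⇒ (c0=0, c1=3)
macro 7: S0 reads c0=0 → after 1×micro: 0; S1 reads c0=0 → after 1×micro: 0 ⇒ (c0=0, c1=0)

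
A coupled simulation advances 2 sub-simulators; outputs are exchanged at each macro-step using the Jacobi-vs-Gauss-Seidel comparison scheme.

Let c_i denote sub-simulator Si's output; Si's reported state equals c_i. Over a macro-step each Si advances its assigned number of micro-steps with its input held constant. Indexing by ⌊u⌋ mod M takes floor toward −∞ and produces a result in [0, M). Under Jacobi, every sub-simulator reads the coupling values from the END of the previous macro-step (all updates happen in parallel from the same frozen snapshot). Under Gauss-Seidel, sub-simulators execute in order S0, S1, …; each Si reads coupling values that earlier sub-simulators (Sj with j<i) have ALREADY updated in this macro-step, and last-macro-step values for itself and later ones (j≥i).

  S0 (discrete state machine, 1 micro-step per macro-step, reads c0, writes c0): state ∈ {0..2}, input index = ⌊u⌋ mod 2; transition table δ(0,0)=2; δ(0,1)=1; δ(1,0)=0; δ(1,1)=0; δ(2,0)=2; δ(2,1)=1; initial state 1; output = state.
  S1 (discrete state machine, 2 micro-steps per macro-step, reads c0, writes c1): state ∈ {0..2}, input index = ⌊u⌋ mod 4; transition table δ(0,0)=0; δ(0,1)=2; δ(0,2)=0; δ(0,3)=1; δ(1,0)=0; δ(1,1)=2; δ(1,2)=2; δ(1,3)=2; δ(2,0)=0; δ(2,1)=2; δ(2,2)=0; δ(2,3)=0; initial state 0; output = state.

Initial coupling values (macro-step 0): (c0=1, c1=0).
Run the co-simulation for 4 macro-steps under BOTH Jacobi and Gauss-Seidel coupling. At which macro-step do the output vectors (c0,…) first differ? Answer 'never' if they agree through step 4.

[Jacobi] macro 1: S0 reads c0=1 → after 1×micro: 0; S1 reads c0=1 → after 2×micro: 2 ⇒ (c0=0, c1=2)
[Jacobi] macro 2: S0 reads c0=0 → after 1×micro: 2; S1 reads c0=0 → after 2×micro: 0 ⇒ (c0=2, c1=0)
[Jacobi] macro 3: S0 reads c0=2 → after 1×micro: 2; S1 reads c0=2 → after 2×micro: 0 ⇒ (c0=2, c1=0)
[Jacobi] macro 4: S0 reads c0=2 → after 1×micro: 2; S1 reads c0=2 → after 2×micro: 0 ⇒ (c0=2, c1=0)
[Gauss-Seidel] macro 1: S0 reads c0=1 → after 1×micro: 0; S1 reads c0=0 → after 2×micro: 0 ⇒ (c0=0, c1=0)
[Gauss-Seidel] macro 2: S0 reads c0=0 → after 1×micro: 2; S1 reads c0=2 → after 2×micro: 0 ⇒ (c0=2, c1=0)
[Gauss-Seidel] macro 3: S0 reads c0=2 → after 1×micro: 2; S1 reads c0=2 → after 2×micro: 0 ⇒ (c0=2, c1=0)
[Gauss-Seidel] macro 4: S0 reads c0=2 → after 1×micro: 2; S1 reads c0=2 → after 2×micro: 0 ⇒ (c0=2, c1=0)

first divergence at macro-step: 1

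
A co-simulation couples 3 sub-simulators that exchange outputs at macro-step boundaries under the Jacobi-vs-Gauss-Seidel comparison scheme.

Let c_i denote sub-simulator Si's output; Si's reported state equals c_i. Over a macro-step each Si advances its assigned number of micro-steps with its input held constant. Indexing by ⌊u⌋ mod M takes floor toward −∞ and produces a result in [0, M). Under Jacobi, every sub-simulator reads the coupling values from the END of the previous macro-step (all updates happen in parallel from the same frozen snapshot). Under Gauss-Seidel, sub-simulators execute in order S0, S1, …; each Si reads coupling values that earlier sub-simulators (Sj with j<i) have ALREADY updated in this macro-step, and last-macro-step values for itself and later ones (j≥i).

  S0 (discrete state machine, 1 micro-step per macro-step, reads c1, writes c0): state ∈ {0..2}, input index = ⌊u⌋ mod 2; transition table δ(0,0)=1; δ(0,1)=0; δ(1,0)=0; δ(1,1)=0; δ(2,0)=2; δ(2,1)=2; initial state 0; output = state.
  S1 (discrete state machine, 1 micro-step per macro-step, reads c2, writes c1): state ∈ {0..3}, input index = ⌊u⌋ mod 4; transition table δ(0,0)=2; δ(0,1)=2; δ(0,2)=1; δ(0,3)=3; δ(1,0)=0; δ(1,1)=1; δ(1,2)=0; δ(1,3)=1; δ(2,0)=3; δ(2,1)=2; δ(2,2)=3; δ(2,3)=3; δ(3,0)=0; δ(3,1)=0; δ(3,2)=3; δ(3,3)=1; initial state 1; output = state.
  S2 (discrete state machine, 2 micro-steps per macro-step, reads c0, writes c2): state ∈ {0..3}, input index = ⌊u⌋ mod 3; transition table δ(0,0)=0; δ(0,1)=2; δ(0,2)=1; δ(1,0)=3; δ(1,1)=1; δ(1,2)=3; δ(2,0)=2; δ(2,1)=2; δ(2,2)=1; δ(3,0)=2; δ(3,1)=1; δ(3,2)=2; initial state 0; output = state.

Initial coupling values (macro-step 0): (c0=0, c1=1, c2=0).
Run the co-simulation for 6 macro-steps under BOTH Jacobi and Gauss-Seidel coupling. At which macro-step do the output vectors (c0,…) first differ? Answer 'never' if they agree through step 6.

[Jacobi] macro 1: S0 reads c1=1 → after 1×micro: 0; S1 reads c2=0 → after 1×micro: 0; S2 reads c0=0 → after 2×micro: 0 ⇒ (c0=0, c1=0, c2=0)
[Jacobi] macro 2: S0 reads c1=0 → after 1×micro: 1; S1 reads c2=0 → after 1×micro: 2; S2 reads c0=0 → after 2×micro: 0 ⇒ (c0=1, c1=2, c2=0)
[Jacobi] macro 3: S0 reads c1=2 → after 1×micro: 0; S1 reads c2=0 → after 1×micro: 3; S2 reads c0=1 → after 2×micro: 2 ⇒ (c0=0, c1=3, c2=2)
[Jacobi] macro 4: S0 reads c1=3 → after 1×micro: 0; S1 reads c2=2 → after 1×micro: 3; S2 reads c0=0 → after 2×micro: 2 ⇒ (c0=0, c1=3, c2=2)
[Jacobi] macro 5: S0 reads c1=3 → after 1×micro: 0; S1 reads c2=2 → after 1×micro: 3; S2 reads c0=0 → after 2×micro: 2 ⇒ (c0=0, c1=3, c2=2)
[Jacobi] macro 6: S0 reads c1=3 → after 1×micro: 0; S1 reads c2=2 → after 1×micro: 3; S2 reads c0=0 → after 2×micro: 2 ⇒ (c0=0, c1=3, c2=2)
[Gauss-Seidel] macro 1: S0 reads c1=1 → after 1×micro: 0; S1 reads c2=0 → after 1×micro: 0; S2 reads c0=0 → after 2×micro: 0 ⇒ (c0=0, c1=0, c2=0)
[Gauss-Seidel] macro 2: S0 reads c1=0 → after 1×micro: 1; S1 reads c2=0 → after 1×micro: 2; S2 reads c0=1 → after 2×micro: 2 ⇒ (c0=1, c1=2, c2=2)
[Gauss-Seidel] macro 3: S0 reads c1=2 → after 1×micro: 0; S1 reads c2=2 → after 1×micro: 3; S2 reads c0=0 → after 2×micro: 2 ⇒ (c0=0, c1=3, c2=2)
[Gauss-Seidel] macro 4: S0 reads c1=3 → after 1×micro: 0; S1 reads c2=2 → after 1×micro: 3; S2 reads c0=0 → after 2×micro: 2 ⇒ (c0=0, c1=3, c2=2)
[Gauss-Seidel] macro 5: S0 reads c1=3 → after 1×micro: 0; S1 reads c2=2 → after 1×micro: 3; S2 reads c0=0 → after 2×micro: 2 ⇒ (c0=0, c1=3, c2=2)
[Gauss-Seidel] macro 6: S0 reads c1=3 → after 1×micro: 0; S1 reads c2=2 → after 1×micro: 3; S2 reads c0=0 → after 2×micro: 2 ⇒ (c0=0, c1=3, c2=2)

first divergence at macro-step: 2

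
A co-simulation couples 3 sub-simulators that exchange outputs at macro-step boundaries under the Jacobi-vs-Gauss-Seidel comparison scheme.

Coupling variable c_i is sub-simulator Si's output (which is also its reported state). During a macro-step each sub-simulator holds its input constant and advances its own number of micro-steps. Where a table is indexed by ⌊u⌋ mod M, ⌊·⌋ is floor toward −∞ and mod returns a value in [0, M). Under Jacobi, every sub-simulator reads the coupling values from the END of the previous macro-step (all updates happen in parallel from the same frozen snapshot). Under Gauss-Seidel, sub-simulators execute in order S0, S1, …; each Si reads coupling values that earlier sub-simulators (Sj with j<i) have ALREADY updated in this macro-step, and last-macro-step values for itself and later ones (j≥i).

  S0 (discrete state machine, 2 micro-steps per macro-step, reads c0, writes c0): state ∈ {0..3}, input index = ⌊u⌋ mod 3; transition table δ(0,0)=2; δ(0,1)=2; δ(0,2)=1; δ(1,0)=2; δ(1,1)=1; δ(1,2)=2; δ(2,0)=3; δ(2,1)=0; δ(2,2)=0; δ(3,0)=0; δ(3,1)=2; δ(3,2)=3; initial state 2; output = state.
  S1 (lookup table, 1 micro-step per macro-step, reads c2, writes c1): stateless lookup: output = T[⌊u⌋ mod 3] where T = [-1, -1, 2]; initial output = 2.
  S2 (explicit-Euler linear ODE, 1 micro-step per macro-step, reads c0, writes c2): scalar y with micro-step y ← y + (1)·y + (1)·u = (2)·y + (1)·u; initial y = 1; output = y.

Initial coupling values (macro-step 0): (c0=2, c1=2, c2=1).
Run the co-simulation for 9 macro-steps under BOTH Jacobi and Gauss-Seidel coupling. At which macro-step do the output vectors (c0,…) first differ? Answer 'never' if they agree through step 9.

[Jacobi] macro 1: S0 reads c0=2 → after 2×micro: 1; S1 reads c2=1 → after 1×micro: -1; S2 reads c0=2 → after 1×micro: 4 ⇒ (c0=1, c1=-1, c2=4)
[Jacobi] macro 2: S0 reads c0=1 → after 2×micro: 1; S1 reads c2=4 → after 1×micro: -1; S2 reads c0=1 → after 1×micro: 9 ⇒ (c0=1, c1=-1, c2=9)
[Jacobi] macro 3: S0 reads c0=1 → after 2×micro: 1; S1 reads c2=9 → after 1×micro: -1; S2 reads c0=1 → after 1×micro: 19 ⇒ (c0=1, c1=-1, c2=19)
[Jacobi] macro 4: S0 reads c0=1 → after 2×micro: 1; S1 reads c2=19 → after 1×micro: -1; S2 reads c0=1 → after 1×micro: 39 ⇒ (c0=1, c1=-1, c2=39)
[Jacobi] macro 5: S0 reads c0=1 → after 2×micro: 1; S1 reads c2=39 → after 1×micro: -1; S2 reads c0=1 → after 1×micro: 79 ⇒ (c0=1, c1=-1, c2=79)
[Jacobi] macro 6: S0 reads c0=1 → after 2×micro: 1; S1 reads c2=79 → after 1×micro: -1; S2 reads c0=1 → after 1×micro: 159 ⇒ (c0=1, c1=-1, c2=159)
[Jacobi] macro 7: S0 reads c0=1 → after 2×micro: 1; S1 reads c2=159 → after 1×micro: -1; S2 reads c0=1 → after 1×micro: 319 ⇒ (c0=1, c1=-1, c2=319)
[Jacobi] macro 8: S0 reads c0=1 → after 2×micro: 1; S1 reads c2=319 → after 1×micro: -1; S2 reads c0=1 → after 1×micro: 639 ⇒ (c0=1, c1=-1, c2=639)
[Jacobi] macro 9: S0 reads c0=1 → after 2×micro: 1; S1 reads c2=639 → after 1×micro: -1; S2 reads c0=1 → after 1×micro: 1279 ⇒ (c0=1, c1=-1, c2=1279)
[Gauss-Seidel] macro 1: S0 reads c0=2 → after 2×micro: 1; S1 reads c2=1 → after 1×micro: -1; S2 reads c0=1 → after 1×micro: 3 ⇒ (c0=1, c1=-1, c2=3)
[Gauss-Seidel] macro 2: S0 reads c0=1 → after 2×micro: 1; S1 reads c2=3 → after 1×micro: -1; S2 reads c0=1 → after 1×micro: 7 ⇒ (c0=1, c1=-1, c2=7)
[Gauss-Seidel] macro 3: S0 reads c0=1 → after 2×micro: 1; S1 reads c2=7 → after 1×micro: -1; S2 reads c0=1 → after 1×micro: 15 ⇒ (c0=1, c1=-1, c2=15)
[Gauss-Seidel] macro 4: S0 reads c0=1 → after 2×micro: 1; S1 reads c2=15 → after 1×micro: -1; S2 reads c0=1 → after 1×micro: 31 ⇒ (c0=1, c1=-1, c2=31)
[Gauss-Seidel] macro 5: S0 reads c0=1 → after 2×micro: 1; S1 reads c2=31 → after 1×micro: -1; S2 reads c0=1 → after 1×micro: 63 ⇒ (c0=1, c1=-1, c2=63)
[Gauss-Seidel] macro 6: S0 reads c0=1 → after 2×micro: 1; S1 reads c2=63 → after 1×micro: -1; S2 reads c0=1 → after 1×micro: 127 ⇒ (c0=1, c1=-1, c2=127)
[Gauss-Seidel] macro 7: S0 reads c0=1 → after 2×micro: 1; S1 reads c2=127 → after 1×micro: -1; S2 reads c0=1 → after 1×micro: 255 ⇒ (c0=1, c1=-1, c2=255)
[Gauss-Seidel] macro 8: S0 reads c0=1 → after 2×micro: 1; S1 reads c2=255 → after 1×micro: -1; S2 reads c0=1 → after 1×micro: 511 ⇒ (c0=1, c1=-1, c2=511)
[Gauss-Seidel] macro 9: S0 reads c0=1 → after 2×micro: 1; S1 reads c2=511 → after 1×micro: -1; S2 reads c0=1 → after 1×micro: 1023 ⇒ (c0=1, c1=-1, c2=1023)

first divergence at macro-step: 1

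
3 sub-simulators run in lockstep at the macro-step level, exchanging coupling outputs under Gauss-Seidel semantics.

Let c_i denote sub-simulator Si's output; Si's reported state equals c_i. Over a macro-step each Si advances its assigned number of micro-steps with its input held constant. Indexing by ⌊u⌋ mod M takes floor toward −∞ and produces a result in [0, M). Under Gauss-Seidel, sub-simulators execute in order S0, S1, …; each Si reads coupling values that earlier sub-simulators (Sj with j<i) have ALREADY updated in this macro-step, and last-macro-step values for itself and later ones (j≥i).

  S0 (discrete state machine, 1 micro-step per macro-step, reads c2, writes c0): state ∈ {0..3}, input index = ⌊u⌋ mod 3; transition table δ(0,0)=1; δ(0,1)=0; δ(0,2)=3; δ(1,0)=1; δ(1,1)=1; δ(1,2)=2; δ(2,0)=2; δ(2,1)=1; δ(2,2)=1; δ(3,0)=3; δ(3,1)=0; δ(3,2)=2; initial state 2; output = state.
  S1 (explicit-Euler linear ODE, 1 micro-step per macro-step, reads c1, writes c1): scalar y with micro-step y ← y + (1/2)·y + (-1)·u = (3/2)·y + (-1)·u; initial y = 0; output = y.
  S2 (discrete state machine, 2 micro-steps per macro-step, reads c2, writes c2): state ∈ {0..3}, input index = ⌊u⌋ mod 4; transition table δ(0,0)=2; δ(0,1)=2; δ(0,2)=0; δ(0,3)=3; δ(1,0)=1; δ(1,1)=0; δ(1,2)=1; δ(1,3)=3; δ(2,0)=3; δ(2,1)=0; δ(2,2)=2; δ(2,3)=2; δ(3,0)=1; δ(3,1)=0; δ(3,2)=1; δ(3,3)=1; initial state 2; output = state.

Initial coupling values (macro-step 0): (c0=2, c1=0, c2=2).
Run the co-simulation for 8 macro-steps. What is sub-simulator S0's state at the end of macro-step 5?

macro 1: S0 reads c2=2 → after 1×micro: 1; S1 reads c1=0 → after 1×micro: 0; S2 reads c2=2 → after 2×micro: 2 ⇒ (c0=1, c1=0, c2=2)
macro 2: S0 reads c2=2 → after 1×micro: 2; S1 reads c1=0 → after 1×micro: 0; S2 reads c2=2 → after 2×micro: 2 ⇒ (c0=2, c1=0, c2=2)
macro 3: S0 reads c2=2 → after 1×micro: 1; S1 reads c1=0 → after 1×micro: 0; S2 reads c2=2 → after 2×micro: 2 ⇒ (c0=1, c1=0, c2=2)
macro 4: S0 reads c2=2 → after 1×micro: 2; S1 reads c1=0 → after 1×micro: 0; S2 reads c2=2 → after 2×micro: 2 ⇒ (c0=2, c1=0, c2=2)
macro 5: S0 reads c2=2 → after 1×micro: 1; S1 reads c1=0 → after 1×micro: 0; S2 reads c2=2 → after 2×micro: 2 ⇒ (c0=1, c1=0, c2=2)
macro 6: S0 reads c2=2 → after 1×micro: 2; S1 reads c1=0 → after 1×micro: 0; S2 reads c2=2 → after 2×micro: 2 ⇒ (c0=2, c1=0, c2=2)
macro 7: S0 reads c2=2 → after 1×micro: 1; S1 reads c1=0 → after 1×micro: 0; S2 reads c2=2 → after 2×micro: 2 ⇒ (c0=1, c1=0, c2=2)
macro 8: S0 reads c2=2 → after 1×micro: 2; S1 reads c1=0 → after 1×micro: 0; S2 reads c2=2 → after 2×micro: 2 ⇒ (c0=2, c1=0, c2=2)

S0 state at macro-step 5 = 1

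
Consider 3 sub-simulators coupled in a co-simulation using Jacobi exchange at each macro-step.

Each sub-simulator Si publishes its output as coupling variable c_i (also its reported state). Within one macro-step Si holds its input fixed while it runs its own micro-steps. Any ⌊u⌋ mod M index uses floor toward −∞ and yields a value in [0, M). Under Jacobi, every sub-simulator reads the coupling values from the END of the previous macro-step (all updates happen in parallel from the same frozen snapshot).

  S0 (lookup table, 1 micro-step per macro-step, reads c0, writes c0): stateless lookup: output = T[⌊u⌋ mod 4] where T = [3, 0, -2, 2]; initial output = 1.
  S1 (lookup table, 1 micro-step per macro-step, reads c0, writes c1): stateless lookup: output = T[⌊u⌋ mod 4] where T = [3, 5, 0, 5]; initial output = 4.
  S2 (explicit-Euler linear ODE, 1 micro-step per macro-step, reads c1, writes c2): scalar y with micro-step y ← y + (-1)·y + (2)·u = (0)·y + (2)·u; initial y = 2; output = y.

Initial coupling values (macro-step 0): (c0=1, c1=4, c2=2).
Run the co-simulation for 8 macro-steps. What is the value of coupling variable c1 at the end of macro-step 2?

c1 at macro-step 2 = 3

macro 1: S0 reads c0=1 → after 1×micro: 0; S1 reads c0=1 → after 1×micro: 5; S2 reads c1=4 → after 1×micro: 8 ⇒ (c0=0, c1=5, c2=8)
macro 2: S0 reads c0=0 → after 1×micro: 3; S1 reads c0=0 → after 1×micro: 3; S2 reads c1=5 → after 1×micro: 10 ⇒ (c0=3, c1=3, c2=10)
macro 3: S0 reads c0=3 → after 1×micro: 2; S1 reads c0=3 → after 1×micro: 5; S2 reads c1=3 → after 1×micro: 6 ⇒ (c0=2, c1=5, c2=6)
macro 4: S0 reads c0=2 → after 1×micro: -2; S1 reads c0=2 → after 1×micro: 0; S2 reads c1=5 → after 1×micro: 10 ⇒ (c0=-2, c1=0, c2=10)
macro 5: S0 reads c0=-2 → after 1×micro: -2; S1 reads c0=-2 → after 1×micro: 0; S2 reads c1=0 → after 1×micro: 0 ⇒ (c0=-2, c1=0, c2=0)
macro 6: S0 reads c0=-2 → after 1×micro: -2; S1 reads c0=-2 → after 1×micro: 0; S2 reads c1=0 → after 1×micro: 0 ⇒ (c0=-2, c1=0, c2=0)
macro 7: S0 reads c0=-2 → after 1×micro: -2; S1 reads c0=-2 → after 1×micro: 0; S2 reads c1=0 → after 1×micro: 0 ⇒ (c0=-2, c1=0, c2=0)
macro 8: S0 reads c0=-2 → after 1×micro: -2; S1 reads c0=-2 → after 1×micro: 0; S2 reads c1=0 → after 1×micro: 0 ⇒ (c0=-2, c1=0, c2=0)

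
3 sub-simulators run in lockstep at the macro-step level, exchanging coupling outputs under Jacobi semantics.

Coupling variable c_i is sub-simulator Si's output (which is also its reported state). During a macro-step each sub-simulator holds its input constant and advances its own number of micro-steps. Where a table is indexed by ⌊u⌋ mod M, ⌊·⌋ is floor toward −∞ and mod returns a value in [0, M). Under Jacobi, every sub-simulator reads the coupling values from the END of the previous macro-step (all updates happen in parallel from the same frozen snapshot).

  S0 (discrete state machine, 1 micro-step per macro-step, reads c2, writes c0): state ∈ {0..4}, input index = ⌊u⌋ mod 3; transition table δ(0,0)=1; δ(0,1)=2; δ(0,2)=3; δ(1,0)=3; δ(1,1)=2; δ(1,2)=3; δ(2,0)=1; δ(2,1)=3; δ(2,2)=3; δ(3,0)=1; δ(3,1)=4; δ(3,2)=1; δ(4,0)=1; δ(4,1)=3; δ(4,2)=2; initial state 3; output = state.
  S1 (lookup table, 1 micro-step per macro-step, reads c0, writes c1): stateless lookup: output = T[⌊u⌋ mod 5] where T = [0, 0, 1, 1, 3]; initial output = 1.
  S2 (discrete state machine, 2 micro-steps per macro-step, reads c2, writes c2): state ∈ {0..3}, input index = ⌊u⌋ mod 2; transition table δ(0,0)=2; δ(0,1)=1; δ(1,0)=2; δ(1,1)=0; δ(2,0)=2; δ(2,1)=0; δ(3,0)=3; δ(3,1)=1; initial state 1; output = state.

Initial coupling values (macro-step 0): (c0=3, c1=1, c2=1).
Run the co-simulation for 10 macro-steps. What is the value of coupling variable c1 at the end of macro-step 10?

c1 at macro-step 10 = 3

macro 1: S0 reads c2=1 → after 1×micro: 4; S1 reads c0=3 → after 1×micro: 1; S2 reads c2=1 → after 2×micro: 1 ⇒ (c0=4, c1=1, c2=1)
macro 2: S0 reads c2=1 → after 1×micro: 3; S1 reads c0=4 → after 1×micro: 3; S2 reads c2=1 → after 2×micro: 1 ⇒ (c0=3, c1=3, c2=1)
macro 3: S0 reads c2=1 → after 1×micro: 4; S1 reads c0=3 → after 1×micro: 1; S2 reads c2=1 → after 2×micro: 1 ⇒ (c0=4, c1=1, c2=1)
macro 4: S0 reads c2=1 → after 1×micro: 3; S1 reads c0=4 → after 1×micro: 3; S2 reads c2=1 → after 2×micro: 1 ⇒ (c0=3, c1=3, c2=1)
macro 5: S0 reads c2=1 → after 1×micro: 4; S1 reads c0=3 → after 1×micro: 1; S2 reads c2=1 → after 2×micro: 1 ⇒ (c0=4, c1=1, c2=1)
macro 6: S0 reads c2=1 → after 1×micro: 3; S1 reads c0=4 → after 1×micro: 3; S2 reads c2=1 → after 2×micro: 1 ⇒ (c0=3, c1=3, c2=1)
macro 7: S0 reads c2=1 → after 1×micro: 4; S1 reads c0=3 → after 1×micro: 1; S2 reads c2=1 → after 2×micro: 1 ⇒ (c0=4, c1=1, c2=1)
macro 8: S0 reads c2=1 → after 1×micro: 3; S1 reads c0=4 → after 1×micro: 3; S2 reads c2=1 → after 2×micro: 1 ⇒ (c0=3, c1=3, c2=1)
macro 9: S0 reads c2=1 → after 1×micro: 4; S1 reads c0=3 → after 1×micro: 1; S2 reads c2=1 → after 2×micro: 1 ⇒ (c0=4, c1=1, c2=1)
macro 10: S0 reads c2=1 → after 1×micro: 3; S1 reads c0=4 → after 1×micro: 3; S2 reads c2=1 → after 2×micro: 1 ⇒ (c0=3, c1=3, c2=1)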